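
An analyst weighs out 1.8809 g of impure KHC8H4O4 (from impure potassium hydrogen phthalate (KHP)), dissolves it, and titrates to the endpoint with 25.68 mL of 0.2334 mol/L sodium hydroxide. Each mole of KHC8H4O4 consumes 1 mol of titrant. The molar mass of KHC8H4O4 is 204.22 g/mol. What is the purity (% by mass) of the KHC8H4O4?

n(NaOH) = 0.2334 x 0.02568 = 0.005994 mol.
n(KHC8H4O4) = 0.005994 / 1 = 0.005994 mol.
mass of KHC8H4O4 = 0.005994 x 204.22 = 1.224 g.
% purity = 1.224 / 1.8809 x 100 = 65.1%.

65.1%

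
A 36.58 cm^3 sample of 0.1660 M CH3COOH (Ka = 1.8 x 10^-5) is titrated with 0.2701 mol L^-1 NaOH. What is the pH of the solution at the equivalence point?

n(CH3COOH) = 0.1660 x 0.03658 = 0.006072 mol; V(NaOH) at equivalence = 0.006072/0.2701 = 0.02248 L.
At equivalence all the acid is converted to CH3COO-; total volume = 0.03658 + 0.02248 = 0.05906 L, so [CH3COO-] = 0.006072/0.05906 = 0.1028 M.
Kb = Kw/Ka = 1.0e-14 / 1.8 x 10^-5 = 5.56e-10.
[OH^-] = sqrt(Kb x [CH3COO-]) = sqrt(5.56e-10 x 0.1028) = 7.56e-6 M.
pOH = 5.12, so pH = 14.00 - 5.12 = 8.88.

8.88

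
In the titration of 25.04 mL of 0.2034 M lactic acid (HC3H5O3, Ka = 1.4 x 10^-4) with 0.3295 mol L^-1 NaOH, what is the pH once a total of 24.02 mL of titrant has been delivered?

n(acid) = 0.2034 x 0.02504 = 0.005093 mol; n(NaOH) added = 0.3295 x 0.02402 = 0.007915 mol.
Base is in excess by 0.007915 - 0.005093 = 0.002821 mol in a total volume of 0.04906 L.
[OH^-] = 0.002821/0.04906 = 0.05751 M, so pOH = 1.24 and pH = 14.00 - 1.24 = 12.76.

12.76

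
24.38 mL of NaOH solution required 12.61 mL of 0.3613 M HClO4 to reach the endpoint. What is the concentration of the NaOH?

0.187 M

n(HClO4) delivered = 0.3613 x 0.01261 = 0.004556 mol.
For a 1:1 reaction, n(NaOH) = 0.004556 mol.
[NaOH] = 0.004556 mol / 0.02438 L = 0.187 M.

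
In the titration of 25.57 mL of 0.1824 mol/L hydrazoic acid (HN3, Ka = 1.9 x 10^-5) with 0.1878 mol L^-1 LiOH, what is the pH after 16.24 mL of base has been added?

Initial n(HN3) = 0.1824 x 0.02557 = 0.004664 mol.
n(LiOH) added = 0.1878 x 0.01624 = 0.003050 mol, converting that many moles of HN3 to N3-.
Remaining n(HN3) = 0.001614 mol; n(N3-) = 0.003050 mol.
By Henderson-Hasselbalch, pH = pKa + log([A^-]/[HA]) = 4.72 + log(0.003050/0.001614) = 4.72 + (+0.28) = 5.00.

5.00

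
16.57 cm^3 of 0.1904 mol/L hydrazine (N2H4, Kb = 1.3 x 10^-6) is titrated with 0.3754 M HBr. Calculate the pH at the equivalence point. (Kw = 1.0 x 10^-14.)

n(N2H4) = 0.1904 x 0.01657 = 0.003155 mol; V(HBr) at equivalence = 0.003155/0.3754 = 0.008404 L.
At equivalence the base is fully converted to N2H5+; total volume = 0.02497 L, so [N2H5+] = 0.003155/0.02497 = 0.1263 M.
Ka(N2H5+) = Kw/Kb = 1.0e-14 / 1.3 x 10^-6 = 7.69e-9.
[H^+] = sqrt(Ka x [N2H5+]) = sqrt(7.69e-9 x 0.1263) = 3.12e-5 M.
pH = -log(3.12e-5) = 4.51.

4.51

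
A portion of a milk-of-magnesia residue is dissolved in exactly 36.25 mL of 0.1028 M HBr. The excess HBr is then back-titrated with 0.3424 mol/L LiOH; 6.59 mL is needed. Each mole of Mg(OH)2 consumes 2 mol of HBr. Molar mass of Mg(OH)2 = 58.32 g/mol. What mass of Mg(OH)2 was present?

0.0429 g

Total n(HBr) added = 0.1028 x 0.03625 = 0.003727 mol.
n(LiOH) used = 0.3424 x 0.006590 = 0.002256 mol, which equals the excess n(HBr).
So n(HBr) consumed by the sample = 0.003727 - 0.002256 = 0.001470 mol.
n(Mg(OH)2) = 0.001470 / 2 = 0.0007350 mol.
mass = 0.0007350 mol x 58.32 g/mol = 0.0429 g.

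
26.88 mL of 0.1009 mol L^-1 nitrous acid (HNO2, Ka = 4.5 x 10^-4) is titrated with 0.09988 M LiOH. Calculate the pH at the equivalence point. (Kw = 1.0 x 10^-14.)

8.02

n(HNO2) = 0.1009 x 0.02688 = 0.002712 mol; V(LiOH) at equivalence = 0.002712/0.09988 = 0.02715 L.
At equivalence all the acid is converted to NO2-; total volume = 0.02688 + 0.02715 = 0.05403 L, so [NO2-] = 0.002712/0.05403 = 0.05019 M.
Kb = Kw/Ka = 1.0e-14 / 4.5 x 10^-4 = 2.22e-11.
[OH^-] = sqrt(Kb x [NO2-]) = sqrt(2.22e-11 x 0.05019) = 1.06e-6 M.
pOH = 5.98, so pH = 14.00 - 5.98 = 8.02.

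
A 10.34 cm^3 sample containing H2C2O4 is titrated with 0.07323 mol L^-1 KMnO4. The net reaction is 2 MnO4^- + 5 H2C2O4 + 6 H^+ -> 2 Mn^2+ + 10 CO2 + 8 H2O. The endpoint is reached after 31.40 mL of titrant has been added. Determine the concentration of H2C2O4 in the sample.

n(KMnO4) = 0.07323 x 0.03140 = 0.002299 mol.
From the balanced equation, 2 mol KMnO4 reacts with 5 mol H2C2O4, so n(H2C2O4) = 0.002299 x 5/2 = 0.005749 mol.
[H2C2O4] = 0.005749 / 0.01034 L = 0.556 M.

0.556 M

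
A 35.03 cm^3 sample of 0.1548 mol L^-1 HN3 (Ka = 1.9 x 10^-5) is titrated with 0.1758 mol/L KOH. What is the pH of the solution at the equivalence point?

n(HN3) = 0.1548 x 0.03503 = 0.005423 mol; V(KOH) at equivalence = 0.005423/0.1758 = 0.03085 L.
At equivalence all the acid is converted to N3-; total volume = 0.03503 + 0.03085 = 0.06588 L, so [N3-] = 0.005423/0.06588 = 0.08232 M.
Kb = Kw/Ka = 1.0e-14 / 1.9 x 10^-5 = 5.26e-10.
[OH^-] = sqrt(Kb x [N3-]) = sqrt(5.26e-10 x 0.08232) = 6.58e-6 M.
pOH = 5.18, so pH = 14.00 - 5.18 = 8.82.

8.82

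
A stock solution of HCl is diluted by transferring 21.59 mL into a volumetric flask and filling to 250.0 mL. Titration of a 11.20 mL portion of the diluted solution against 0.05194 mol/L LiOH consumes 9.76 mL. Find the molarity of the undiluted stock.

0.524 M

n(LiOH) = 0.05194 x 0.009760 = 0.0005069 mol.
n(HCl) in the aliquot = 0.0005069 mol.
[diluted HCl] = 0.0005069 / 0.01120 = 0.04526 M.
Dilution factor = 250.0/21.59 = 11.58, so [stock] = 0.04526 x 11.58 = 0.524 M.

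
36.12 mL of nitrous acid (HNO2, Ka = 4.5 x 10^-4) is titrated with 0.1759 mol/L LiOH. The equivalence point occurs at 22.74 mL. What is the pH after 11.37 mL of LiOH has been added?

3.35

11.37 mL is exactly half the equivalence volume (22.74/2), i.e. the half-equivalence point.
There, n(HA) = n(A^-), so pH = pKa = -log(4.5 x 10^-4) = 3.35.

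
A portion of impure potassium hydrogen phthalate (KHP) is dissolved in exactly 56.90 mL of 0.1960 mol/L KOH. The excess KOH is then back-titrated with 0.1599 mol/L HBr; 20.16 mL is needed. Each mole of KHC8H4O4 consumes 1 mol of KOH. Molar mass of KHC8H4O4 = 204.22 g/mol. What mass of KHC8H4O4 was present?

Total n(KOH) added = 0.1960 x 0.05690 = 0.01115 mol.
n(HBr) used = 0.1599 x 0.02016 = 0.003224 mol, which equals the excess n(KOH).
So n(KOH) consumed by the sample = 0.01115 - 0.003224 = 0.007929 mol.
n(KHC8H4O4) = 0.007929 / 1 = 0.007929 mol.
mass = 0.007929 mol x 204.22 g/mol = 1.62 g.

1.62 g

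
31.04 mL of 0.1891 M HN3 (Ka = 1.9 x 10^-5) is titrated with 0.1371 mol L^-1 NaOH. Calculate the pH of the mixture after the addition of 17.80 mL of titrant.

4.57

Initial n(HN3) = 0.1891 x 0.03104 = 0.005870 mol.
n(NaOH) added = 0.1371 x 0.01780 = 0.002440 mol, converting that many moles of HN3 to N3-.
Remaining n(HN3) = 0.003429 mol; n(N3-) = 0.002440 mol.
By Henderson-Hasselbalch, pH = pKa + log([A^-]/[HA]) = 4.72 + log(0.002440/0.003429) = 4.72 + (-0.15) = 4.57.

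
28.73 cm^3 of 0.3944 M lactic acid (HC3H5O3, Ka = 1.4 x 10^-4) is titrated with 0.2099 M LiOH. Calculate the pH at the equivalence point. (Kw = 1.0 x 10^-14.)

n(HC3H5O3) = 0.3944 x 0.02873 = 0.01133 mol; V(LiOH) at equivalence = 0.01133/0.2099 = 0.05398 L.
At equivalence all the acid is converted to C3H5O3-; total volume = 0.02873 + 0.05398 = 0.08271 L, so [C3H5O3-] = 0.01133/0.08271 = 0.1370 M.
Kb = Kw/Ka = 1.0e-14 / 1.4 x 10^-4 = 7.14e-11.
[OH^-] = sqrt(Kb x [C3H5O3-]) = sqrt(7.14e-11 x 0.1370) = 3.13e-6 M.
pOH = 5.50, so pH = 14.00 - 5.50 = 8.50.

8.50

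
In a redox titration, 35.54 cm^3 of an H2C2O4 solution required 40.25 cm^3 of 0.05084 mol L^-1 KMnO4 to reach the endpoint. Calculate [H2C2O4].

0.144 M

n(KMnO4) = 0.05084 x 0.04025 = 0.002046 mol.
From the balanced equation, 2 mol KMnO4 reacts with 5 mol H2C2O4, so n(H2C2O4) = 0.002046 x 5/2 = 0.005116 mol.
[H2C2O4] = 0.005116 / 0.03554 L = 0.144 M.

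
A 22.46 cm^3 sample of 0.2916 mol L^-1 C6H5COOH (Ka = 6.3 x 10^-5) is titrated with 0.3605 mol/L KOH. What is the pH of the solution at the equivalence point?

n(C6H5COOH) = 0.2916 x 0.02246 = 0.006549 mol; V(KOH) at equivalence = 0.006549/0.3605 = 0.01817 L.
At equivalence all the acid is converted to C6H5COO-; total volume = 0.02246 + 0.01817 = 0.04063 L, so [C6H5COO-] = 0.006549/0.04063 = 0.1612 M.
Kb = Kw/Ka = 1.0e-14 / 6.3 x 10^-5 = 1.59e-10.
[OH^-] = sqrt(Kb x [C6H5COO-]) = sqrt(1.59e-10 x 0.1612) = 5.06e-6 M.
pOH = 5.30, so pH = 14.00 - 5.30 = 8.70.

8.70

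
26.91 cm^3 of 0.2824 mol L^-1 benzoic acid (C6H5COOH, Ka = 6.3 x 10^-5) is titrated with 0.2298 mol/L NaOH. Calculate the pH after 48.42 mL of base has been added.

n(acid) = 0.2824 x 0.02691 = 0.007599 mol; n(NaOH) added = 0.2298 x 0.04842 = 0.01113 mol.
Base is in excess by 0.01113 - 0.007599 = 0.003528 mol in a total volume of 0.07533 L.
[OH^-] = 0.003528/0.07533 = 0.04683 M, so pOH = 1.33 and pH = 14.00 - 1.33 = 12.67.

12.67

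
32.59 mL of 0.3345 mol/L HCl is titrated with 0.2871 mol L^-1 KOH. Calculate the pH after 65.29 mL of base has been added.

12.90

n(acid) = 0.3345 x 0.03259 = 0.01090 mol; n(KOH) added = 0.2871 x 0.06529 = 0.01874 mol.
Base is in excess by 0.01874 - 0.01090 = 0.007843 mol in a total volume of 0.09788 L.
[OH^-] = 0.007843/0.09788 = 0.08013 M, so pOH = 1.10 and pH = 14.00 - 1.10 = 12.90.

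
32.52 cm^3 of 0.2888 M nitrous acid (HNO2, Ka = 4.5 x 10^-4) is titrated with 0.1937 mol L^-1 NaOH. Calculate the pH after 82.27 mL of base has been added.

n(acid) = 0.2888 x 0.03252 = 0.009392 mol; n(NaOH) added = 0.1937 x 0.08227 = 0.01594 mol.
Base is in excess by 0.01594 - 0.009392 = 0.006544 mol in a total volume of 0.1148 L.
[OH^-] = 0.006544/0.1148 = 0.05701 M, so pOH = 1.24 and pH = 14.00 - 1.24 = 12.76.

12.76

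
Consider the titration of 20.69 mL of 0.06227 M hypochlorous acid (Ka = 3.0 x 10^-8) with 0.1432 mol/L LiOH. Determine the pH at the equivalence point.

n(HClO) = 0.06227 x 0.02069 = 0.001288 mol; V(LiOH) at equivalence = 0.001288/0.1432 = 0.008997 L.
At equivalence all the acid is converted to ClO-; total volume = 0.02069 + 0.008997 = 0.02969 L, so [ClO-] = 0.001288/0.02969 = 0.04340 M.
Kb = Kw/Ka = 1.0e-14 / 3.0 x 10^-8 = 3.33e-7.
[OH^-] = sqrt(Kb x [ClO-]) = sqrt(3.33e-7 x 0.04340) = 0.000120 M.
pOH = 3.92, so pH = 14.00 - 3.92 = 10.08.

10.08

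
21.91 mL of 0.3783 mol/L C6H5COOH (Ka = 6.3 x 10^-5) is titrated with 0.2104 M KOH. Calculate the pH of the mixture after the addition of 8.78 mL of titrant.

Initial n(C6H5COOH) = 0.3783 x 0.02191 = 0.008289 mol.
n(KOH) added = 0.2104 x 0.008780 = 0.001847 mol, converting that many moles of C6H5COOH to C6H5COO-.
Remaining n(C6H5COOH) = 0.006441 mol; n(C6H5COO-) = 0.001847 mol.
By Henderson-Hasselbalch, pH = pKa + log([A^-]/[HA]) = 4.20 + log(0.001847/0.006441) = 4.20 + (-0.54) = 3.66.

3.66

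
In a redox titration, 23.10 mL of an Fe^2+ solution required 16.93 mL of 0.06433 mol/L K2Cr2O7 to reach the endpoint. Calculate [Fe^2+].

n(K2Cr2O7) = 0.06433 x 0.01693 = 0.001089 mol.
From the balanced equation, 1 mol K2Cr2O7 reacts with 6 mol Fe^2+, so n(Fe^2+) = 0.001089 x 6/1 = 0.006535 mol.
[Fe^2+] = 0.006535 / 0.02310 L = 0.283 M.

0.283 M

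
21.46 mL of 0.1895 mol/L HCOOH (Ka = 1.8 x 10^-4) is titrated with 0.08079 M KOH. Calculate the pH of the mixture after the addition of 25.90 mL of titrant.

Initial n(HCOOH) = 0.1895 x 0.02146 = 0.004067 mol.
n(KOH) added = 0.08079 x 0.02590 = 0.002092 mol, converting that many moles of HCOOH to HCOO-.
Remaining n(HCOOH) = 0.001974 mol; n(HCOO-) = 0.002092 mol.
By Henderson-Hasselbalch, pH = pKa + log([A^-]/[HA]) = 3.74 + log(0.002092/0.001974) = 3.74 + (+0.03) = 3.77.

3.77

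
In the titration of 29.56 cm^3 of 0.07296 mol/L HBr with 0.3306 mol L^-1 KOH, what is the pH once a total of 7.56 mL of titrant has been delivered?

11.97

n(acid) = 0.07296 x 0.02956 = 0.002157 mol; n(KOH) added = 0.3306 x 0.007560 = 0.002499 mol.
Base is in excess by 0.002499 - 0.002157 = 0.0003426 mol in a total volume of 0.03712 L.
[OH^-] = 0.0003426/0.03712 = 0.009231 M, so pOH = 2.03 and pH = 14.00 - 2.03 = 11.97.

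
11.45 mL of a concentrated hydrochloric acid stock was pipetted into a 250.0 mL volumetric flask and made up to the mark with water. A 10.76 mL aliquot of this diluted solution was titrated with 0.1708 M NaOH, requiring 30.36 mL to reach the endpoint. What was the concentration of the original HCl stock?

10.5 M

n(NaOH) = 0.1708 x 0.03036 = 0.005185 mol.
n(HCl) in the aliquot = 0.005185 mol.
[diluted HCl] = 0.005185 / 0.01076 = 0.4819 M.
Dilution factor = 250.0/11.45 = 21.83, so [stock] = 0.4819 x 21.83 = 10.5 M.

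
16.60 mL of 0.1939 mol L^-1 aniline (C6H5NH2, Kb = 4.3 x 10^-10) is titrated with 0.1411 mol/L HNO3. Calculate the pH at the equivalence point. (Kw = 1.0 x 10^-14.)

n(C6H5NH2) = 0.1939 x 0.01660 = 0.003219 mol; V(HNO3) at equivalence = 0.003219/0.1411 = 0.02281 L.
At equivalence the base is fully converted to C6H5NH3+; total volume = 0.03941 L, so [C6H5NH3+] = 0.003219/0.03941 = 0.08167 M.
Ka(C6H5NH3+) = Kw/Kb = 1.0e-14 / 4.3 x 10^-10 = 2.33e-5.
[H^+] = sqrt(Ka x [C6H5NH3+]) = sqrt(2.33e-5 x 0.08167) = 0.00138 M.
pH = -log(0.00138) = 2.86.

2.86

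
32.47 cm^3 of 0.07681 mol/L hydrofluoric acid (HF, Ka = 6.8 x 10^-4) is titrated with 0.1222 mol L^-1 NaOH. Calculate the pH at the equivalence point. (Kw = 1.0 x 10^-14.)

n(HF) = 0.07681 x 0.03247 = 0.002494 mol; V(NaOH) at equivalence = 0.002494/0.1222 = 0.02041 L.
At equivalence all the acid is converted to F-; total volume = 0.03247 + 0.02041 = 0.05288 L, so [F-] = 0.002494/0.05288 = 0.04716 M.
Kb = Kw/Ka = 1.0e-14 / 6.8 x 10^-4 = 1.47e-11.
[OH^-] = sqrt(Kb x [F-]) = sqrt(1.47e-11 x 0.04716) = 8.33e-7 M.
pOH = 6.08, so pH = 14.00 - 6.08 = 7.92.

7.92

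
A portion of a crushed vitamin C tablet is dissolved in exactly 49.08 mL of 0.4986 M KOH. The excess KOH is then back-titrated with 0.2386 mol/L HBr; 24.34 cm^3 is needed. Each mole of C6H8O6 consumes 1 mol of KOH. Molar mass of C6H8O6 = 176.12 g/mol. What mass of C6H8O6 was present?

3.29 g

Total n(KOH) added = 0.4986 x 0.04908 = 0.02447 mol.
n(HBr) used = 0.2386 x 0.02434 = 0.005808 mol, which equals the excess n(KOH).
So n(KOH) consumed by the sample = 0.02447 - 0.005808 = 0.01866 mol.
n(C6H8O6) = 0.01866 / 1 = 0.01866 mol.
mass = 0.01866 mol x 176.12 g/mol = 3.29 g.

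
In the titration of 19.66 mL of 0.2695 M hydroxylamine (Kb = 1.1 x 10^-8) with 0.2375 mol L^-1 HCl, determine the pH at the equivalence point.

n(NH2OH) = 0.2695 x 0.01966 = 0.005298 mol; V(HCl) at equivalence = 0.005298/0.2375 = 0.02231 L.
At equivalence the base is fully converted to NH3OH+; total volume = 0.04197 L, so [NH3OH+] = 0.005298/0.04197 = 0.1262 M.
Ka(NH3OH+) = Kw/Kb = 1.0e-14 / 1.1 x 10^-8 = 9.09e-7.
[H^+] = sqrt(Ka x [NH3OH+]) = sqrt(9.09e-7 x 0.1262) = 0.000339 M.
pH = -log(0.000339) = 3.47.

3.47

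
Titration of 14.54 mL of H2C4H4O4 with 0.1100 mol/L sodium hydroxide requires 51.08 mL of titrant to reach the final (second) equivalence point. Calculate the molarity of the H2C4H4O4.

0.193 M

n(NaOH) = 0.1100 x 0.05108 = 0.005619 mol.
At the final (second) equivalence point, 2 mol OH^- react per mol H2C4H4O4, so n(H2C4H4O4) = 0.005619 / 2 = 0.002809 mol.
[H2C4H4O4] = 0.002809 / 0.01454 L = 0.193 M.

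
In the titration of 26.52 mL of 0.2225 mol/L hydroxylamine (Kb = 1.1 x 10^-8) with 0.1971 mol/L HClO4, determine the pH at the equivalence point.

n(NH2OH) = 0.2225 x 0.02652 = 0.005901 mol; V(HClO4) at equivalence = 0.005901/0.1971 = 0.02994 L.
At equivalence the base is fully converted to NH3OH+; total volume = 0.05646 L, so [NH3OH+] = 0.005901/0.05646 = 0.1045 M.
Ka(NH3OH+) = Kw/Kb = 1.0e-14 / 1.1 x 10^-8 = 9.09e-7.
[H^+] = sqrt(Ka x [NH3OH+]) = sqrt(9.09e-7 x 0.1045) = 0.000308 M.
pH = -log(0.000308) = 3.51.

3.51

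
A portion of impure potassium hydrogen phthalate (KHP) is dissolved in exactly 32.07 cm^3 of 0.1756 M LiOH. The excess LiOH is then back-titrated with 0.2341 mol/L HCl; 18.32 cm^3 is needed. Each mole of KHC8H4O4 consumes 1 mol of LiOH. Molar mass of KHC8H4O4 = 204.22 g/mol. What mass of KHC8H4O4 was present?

Total n(LiOH) added = 0.1756 x 0.03207 = 0.005631 mol.
n(HCl) used = 0.2341 x 0.01832 = 0.004289 mol, which equals the excess n(LiOH).
So n(LiOH) consumed by the sample = 0.005631 - 0.004289 = 0.001343 mol.
n(KHC8H4O4) = 0.001343 / 1 = 0.001343 mol.
mass = 0.001343 mol x 204.22 g/mol = 0.274 g.

0.274 g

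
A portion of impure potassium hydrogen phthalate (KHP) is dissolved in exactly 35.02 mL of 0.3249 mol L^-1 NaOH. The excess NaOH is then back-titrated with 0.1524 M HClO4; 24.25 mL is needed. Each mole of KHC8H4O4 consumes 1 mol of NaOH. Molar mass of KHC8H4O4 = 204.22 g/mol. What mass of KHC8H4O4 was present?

Total n(NaOH) added = 0.3249 x 0.03502 = 0.01138 mol.
n(HClO4) used = 0.1524 x 0.02425 = 0.003696 mol, which equals the excess n(NaOH).
So n(NaOH) consumed by the sample = 0.01138 - 0.003696 = 0.007682 mol.
n(KHC8H4O4) = 0.007682 / 1 = 0.007682 mol.
mass = 0.007682 mol x 204.22 g/mol = 1.57 g.

1.57 g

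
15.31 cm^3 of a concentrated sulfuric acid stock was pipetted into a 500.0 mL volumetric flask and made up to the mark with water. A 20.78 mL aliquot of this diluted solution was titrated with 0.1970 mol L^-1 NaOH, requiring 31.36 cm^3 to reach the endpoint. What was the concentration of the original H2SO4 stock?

n(NaOH) = 0.1970 x 0.03136 = 0.006178 mol.
n(H2SO4) in the aliquot = 0.006178 x 1/2 = 0.003089 mol.
[diluted H2SO4] = 0.003089 / 0.02078 = 0.1487 M.
Dilution factor = 500.0/15.31 = 32.66, so [stock] = 0.1487 x 32.66 = 4.85 M.

4.85 M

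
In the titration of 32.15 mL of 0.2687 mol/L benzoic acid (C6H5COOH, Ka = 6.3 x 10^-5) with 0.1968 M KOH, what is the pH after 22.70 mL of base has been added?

Initial n(C6H5COOH) = 0.2687 x 0.03215 = 0.008639 mol.
n(KOH) added = 0.1968 x 0.02270 = 0.004467 mol, converting that many moles of C6H5COOH to C6H5COO-.
Remaining n(C6H5COOH) = 0.004171 mol; n(C6H5COO-) = 0.004467 mol.
By Henderson-Hasselbalch, pH = pKa + log([A^-]/[HA]) = 4.20 + log(0.004467/0.004171) = 4.20 + (+0.03) = 4.23.

4.23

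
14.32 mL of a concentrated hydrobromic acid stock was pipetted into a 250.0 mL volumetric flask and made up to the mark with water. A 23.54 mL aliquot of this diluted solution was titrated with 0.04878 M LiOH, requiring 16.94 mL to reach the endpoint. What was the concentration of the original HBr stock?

n(LiOH) = 0.04878 x 0.01694 = 0.0008263 mol.
n(HBr) in the aliquot = 0.0008263 mol.
[diluted HBr] = 0.0008263 / 0.02354 = 0.03510 M.
Dilution factor = 250.0/14.32 = 17.46, so [stock] = 0.03510 x 17.46 = 0.613 M.

0.613 M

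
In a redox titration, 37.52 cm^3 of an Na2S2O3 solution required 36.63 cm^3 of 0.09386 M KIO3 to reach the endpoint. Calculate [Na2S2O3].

n(KIO3) = 0.09386 x 0.03663 = 0.003438 mol.
From the balanced equation, 1 mol KIO3 reacts with 6 mol Na2S2O3, so n(Na2S2O3) = 0.003438 x 6/1 = 0.02063 mol.
[Na2S2O3] = 0.02063 / 0.03752 L = 0.550 M.

0.550 M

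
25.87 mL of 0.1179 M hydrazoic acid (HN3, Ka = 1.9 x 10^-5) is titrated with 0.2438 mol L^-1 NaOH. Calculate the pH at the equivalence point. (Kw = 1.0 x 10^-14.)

8.81

n(HN3) = 0.1179 x 0.02587 = 0.003050 mol; V(NaOH) at equivalence = 0.003050/0.2438 = 0.01251 L.
At equivalence all the acid is converted to N3-; total volume = 0.02587 + 0.01251 = 0.03838 L, so [N3-] = 0.003050/0.03838 = 0.07947 M.
Kb = Kw/Ka = 1.0e-14 / 1.9 x 10^-5 = 5.26e-10.
[OH^-] = sqrt(Kb x [N3-]) = sqrt(5.26e-10 x 0.07947) = 6.47e-6 M.
pOH = 5.19, so pH = 14.00 - 5.19 = 8.81.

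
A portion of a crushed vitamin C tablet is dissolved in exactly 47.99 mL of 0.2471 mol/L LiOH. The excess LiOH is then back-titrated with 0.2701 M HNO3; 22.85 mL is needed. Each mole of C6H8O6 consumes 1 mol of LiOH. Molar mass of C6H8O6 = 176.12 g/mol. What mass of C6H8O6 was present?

1.00 g

Total n(LiOH) added = 0.2471 x 0.04799 = 0.01186 mol.
n(HNO3) used = 0.2701 x 0.02285 = 0.006172 mol, which equals the excess n(LiOH).
So n(LiOH) consumed by the sample = 0.01186 - 0.006172 = 0.005687 mol.
n(C6H8O6) = 0.005687 / 1 = 0.005687 mol.
mass = 0.005687 mol x 176.12 g/mol = 1.00 g.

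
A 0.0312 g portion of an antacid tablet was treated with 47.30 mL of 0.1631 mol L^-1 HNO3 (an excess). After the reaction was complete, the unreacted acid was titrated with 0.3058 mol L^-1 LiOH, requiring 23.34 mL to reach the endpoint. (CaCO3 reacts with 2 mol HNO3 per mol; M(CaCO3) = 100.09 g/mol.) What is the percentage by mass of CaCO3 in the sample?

Total n(HNO3) added = 0.1631 x 0.04730 = 0.007715 mol.
n(LiOH) used = 0.3058 x 0.02334 = 0.007137 mol, which equals the excess n(HNO3).
So n(HNO3) consumed by the sample = 0.007715 - 0.007137 = 0.0005773 mol.
n(CaCO3) = 0.0005773 / 2 = 0.0002886 mol.
mass CaCO3 = 0.0002886 x 100.09 = 0.02889 g, so %CaCO3 = 0.02889/0.0312 x 100 = 92.6%.

92.6%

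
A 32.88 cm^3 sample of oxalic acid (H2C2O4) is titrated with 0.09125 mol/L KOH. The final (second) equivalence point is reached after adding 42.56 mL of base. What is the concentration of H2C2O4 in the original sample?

n(KOH) = 0.09125 x 0.04256 = 0.003884 mol.
At the final (second) equivalence point, 2 mol OH^- react per mol H2C2O4, so n(H2C2O4) = 0.003884 / 2 = 0.001942 mol.
[H2C2O4] = 0.001942 / 0.03288 L = 0.0591 M.

0.0591 M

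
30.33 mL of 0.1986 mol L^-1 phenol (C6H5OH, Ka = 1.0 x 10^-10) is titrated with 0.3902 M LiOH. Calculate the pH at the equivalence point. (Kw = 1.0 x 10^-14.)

11.56

n(C6H5OH) = 0.1986 x 0.03033 = 0.006024 mol; V(LiOH) at equivalence = 0.006024/0.3902 = 0.01544 L.
At equivalence all the acid is converted to C6H5O-; total volume = 0.03033 + 0.01544 = 0.04577 L, so [C6H5O-] = 0.006024/0.04577 = 0.1316 M.
Kb = Kw/Ka = 1.0e-14 / 1.0 x 10^-10 = 0.000100.
[OH^-] = sqrt(Kb x [C6H5O-]) = sqrt(0.000100 x 0.1316) = 0.00363 M.
pOH = 2.44, so pH = 14.00 - 2.44 = 11.56.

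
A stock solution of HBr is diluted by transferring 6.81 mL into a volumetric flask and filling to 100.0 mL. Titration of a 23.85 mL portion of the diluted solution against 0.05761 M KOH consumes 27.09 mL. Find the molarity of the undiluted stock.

n(KOH) = 0.05761 x 0.02709 = 0.001561 mol.
n(HBr) in the aliquot = 0.001561 mol.
[diluted HBr] = 0.001561 / 0.02385 = 0.06544 M.
Dilution factor = 100.0/6.810 = 14.68, so [stock] = 0.06544 x 14.68 = 0.961 M.

0.961 M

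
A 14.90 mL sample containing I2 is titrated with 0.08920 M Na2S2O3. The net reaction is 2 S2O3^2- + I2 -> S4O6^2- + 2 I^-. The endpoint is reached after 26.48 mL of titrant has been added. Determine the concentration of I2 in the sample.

n(Na2S2O3) = 0.08920 x 0.02648 = 0.002362 mol.
From the balanced equation, 2 mol Na2S2O3 reacts with 1 mol I2, so n(I2) = 0.002362 x 1/2 = 0.001181 mol.
[I2] = 0.001181 / 0.01490 L = 0.0793 M.

0.0793 M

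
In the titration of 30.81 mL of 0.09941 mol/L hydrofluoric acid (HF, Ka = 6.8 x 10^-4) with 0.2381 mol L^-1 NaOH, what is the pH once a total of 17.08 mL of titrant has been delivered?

12.32

n(acid) = 0.09941 x 0.03081 = 0.003063 mol; n(NaOH) added = 0.2381 x 0.01708 = 0.004067 mol.
Base is in excess by 0.004067 - 0.003063 = 0.001004 mol in a total volume of 0.04789 L.
[OH^-] = 0.001004/0.04789 = 0.02096 M, so pOH = 1.68 and pH = 14.00 - 1.68 = 12.32.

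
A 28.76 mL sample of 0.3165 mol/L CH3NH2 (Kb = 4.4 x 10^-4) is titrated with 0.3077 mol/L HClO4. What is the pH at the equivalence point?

n(CH3NH2) = 0.3165 x 0.02876 = 0.009103 mol; V(HClO4) at equivalence = 0.009103/0.3077 = 0.02958 L.
At equivalence the base is fully converted to CH3NH3+; total volume = 0.05834 L, so [CH3NH3+] = 0.009103/0.05834 = 0.1560 M.
Ka(CH3NH3+) = Kw/Kb = 1.0e-14 / 4.4 x 10^-4 = 2.27e-11.
[H^+] = sqrt(Ka x [CH3NH3+]) = sqrt(2.27e-11 x 0.1560) = 1.88e-6 M.
pH = -log(1.88e-6) = 5.73.

5.73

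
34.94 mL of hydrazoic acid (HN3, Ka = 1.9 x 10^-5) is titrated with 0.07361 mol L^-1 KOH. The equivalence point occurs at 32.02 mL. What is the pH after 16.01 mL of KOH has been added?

4.72

16.01 mL is exactly half the equivalence volume (32.02/2), i.e. the half-equivalence point.
There, n(HA) = n(A^-), so pH = pKa = -log(1.9 x 10^-5) = 4.72.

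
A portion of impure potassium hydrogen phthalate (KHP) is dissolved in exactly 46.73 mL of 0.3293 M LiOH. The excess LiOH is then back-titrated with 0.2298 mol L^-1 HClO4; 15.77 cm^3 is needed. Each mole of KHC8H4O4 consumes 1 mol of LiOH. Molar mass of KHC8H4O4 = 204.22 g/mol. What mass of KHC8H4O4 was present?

2.40 g

Total n(LiOH) added = 0.3293 x 0.04673 = 0.01539 mol.
n(HClO4) used = 0.2298 x 0.01577 = 0.003624 mol, which equals the excess n(LiOH).
So n(LiOH) consumed by the sample = 0.01539 - 0.003624 = 0.01176 mol.
n(KHC8H4O4) = 0.01176 / 1 = 0.01176 mol.
mass = 0.01176 mol x 204.22 g/mol = 2.40 g.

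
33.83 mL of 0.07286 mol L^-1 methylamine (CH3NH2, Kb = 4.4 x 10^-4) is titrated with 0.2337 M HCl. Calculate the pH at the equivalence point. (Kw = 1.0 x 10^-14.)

5.95

n(CH3NH2) = 0.07286 x 0.03383 = 0.002465 mol; V(HCl) at equivalence = 0.002465/0.2337 = 0.01055 L.
At equivalence the base is fully converted to CH3NH3+; total volume = 0.04438 L, so [CH3NH3+] = 0.002465/0.04438 = 0.05554 M.
Ka(CH3NH3+) = Kw/Kb = 1.0e-14 / 4.4 x 10^-4 = 2.27e-11.
[H^+] = sqrt(Ka x [CH3NH3+]) = sqrt(2.27e-11 x 0.05554) = 1.12e-6 M.
pH = -log(1.12e-6) = 5.95.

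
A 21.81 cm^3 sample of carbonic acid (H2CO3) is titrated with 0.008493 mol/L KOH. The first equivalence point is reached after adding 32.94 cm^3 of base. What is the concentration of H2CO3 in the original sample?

0.0128 M

n(KOH) = 0.008493 x 0.03294 = 0.0002798 mol.
At the first equivalence point, 1 mol OH^- react per mol H2CO3, so n(H2CO3) = 0.0002798 / 1 = 0.0002798 mol.
[H2CO3] = 0.0002798 / 0.02181 L = 0.0128 M.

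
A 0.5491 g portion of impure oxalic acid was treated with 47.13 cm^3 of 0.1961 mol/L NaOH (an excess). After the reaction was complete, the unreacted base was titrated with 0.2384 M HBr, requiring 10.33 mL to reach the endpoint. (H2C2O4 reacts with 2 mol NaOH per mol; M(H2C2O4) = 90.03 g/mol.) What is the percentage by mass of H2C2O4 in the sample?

Total n(NaOH) added = 0.1961 x 0.04713 = 0.009242 mol.
n(HBr) used = 0.2384 x 0.01033 = 0.002463 mol, which equals the excess n(NaOH).
So n(NaOH) consumed by the sample = 0.009242 - 0.002463 = 0.006780 mol.
n(H2C2O4) = 0.006780 / 2 = 0.003390 mol.
mass H2C2O4 = 0.003390 x 90.03 = 0.3052 g, so %H2C2O4 = 0.3052/0.5491 x 100 = 55.6%.

55.6%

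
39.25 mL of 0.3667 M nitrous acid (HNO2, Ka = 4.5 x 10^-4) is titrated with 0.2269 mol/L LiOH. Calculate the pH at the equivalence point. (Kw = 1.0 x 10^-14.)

8.25

n(HNO2) = 0.3667 x 0.03925 = 0.01439 mol; V(LiOH) at equivalence = 0.01439/0.2269 = 0.06343 L.
At equivalence all the acid is converted to NO2-; total volume = 0.03925 + 0.06343 = 0.1027 L, so [NO2-] = 0.01439/0.1027 = 0.1402 M.
Kb = Kw/Ka = 1.0e-14 / 4.5 x 10^-4 = 2.22e-11.
[OH^-] = sqrt(Kb x [NO2-]) = sqrt(2.22e-11 x 0.1402) = 1.76e-6 M.
pOH = 5.75, so pH = 14.00 - 5.75 = 8.25.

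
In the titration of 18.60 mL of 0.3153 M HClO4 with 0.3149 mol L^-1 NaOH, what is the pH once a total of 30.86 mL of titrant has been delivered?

n(acid) = 0.3153 x 0.01860 = 0.005865 mol; n(NaOH) added = 0.3149 x 0.03086 = 0.009718 mol.
Base is in excess by 0.009718 - 0.005865 = 0.003853 mol in a total volume of 0.04946 L.
[OH^-] = 0.003853/0.04946 = 0.07791 M, so pOH = 1.11 and pH = 14.00 - 1.11 = 12.89.

12.89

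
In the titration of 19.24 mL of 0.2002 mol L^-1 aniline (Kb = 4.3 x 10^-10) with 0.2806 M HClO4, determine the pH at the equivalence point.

2.78

n(C6H5NH2) = 0.2002 x 0.01924 = 0.003852 mol; V(HClO4) at equivalence = 0.003852/0.2806 = 0.01373 L.
At equivalence the base is fully converted to C6H5NH3+; total volume = 0.03297 L, so [C6H5NH3+] = 0.003852/0.03297 = 0.1168 M.
Ka(C6H5NH3+) = Kw/Kb = 1.0e-14 / 4.3 x 10^-10 = 2.33e-5.
[H^+] = sqrt(Ka x [C6H5NH3+]) = sqrt(2.33e-5 x 0.1168) = 0.00165 M.
pH = -log(0.00165) = 2.78.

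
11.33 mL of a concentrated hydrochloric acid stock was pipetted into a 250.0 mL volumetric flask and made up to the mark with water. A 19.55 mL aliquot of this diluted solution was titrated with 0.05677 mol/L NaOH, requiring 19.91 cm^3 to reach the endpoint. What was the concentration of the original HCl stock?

n(NaOH) = 0.05677 x 0.01991 = 0.001130 mol.
n(HCl) in the aliquot = 0.001130 mol.
[diluted HCl] = 0.001130 / 0.01955 = 0.05782 M.
Dilution factor = 250.0/11.33 = 22.07, so [stock] = 0.05782 x 22.07 = 1.28 M.

1.28 M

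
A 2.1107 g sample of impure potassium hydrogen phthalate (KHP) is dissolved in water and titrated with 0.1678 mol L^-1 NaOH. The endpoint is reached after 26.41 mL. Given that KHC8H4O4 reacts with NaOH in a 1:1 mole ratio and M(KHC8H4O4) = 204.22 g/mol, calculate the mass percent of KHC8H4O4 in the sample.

n(NaOH) = 0.1678 x 0.02641 = 0.004432 mol.
n(KHC8H4O4) = 0.004432 / 1 = 0.004432 mol.
mass of KHC8H4O4 = 0.004432 x 204.22 = 0.9050 g.
% purity = 0.9050 / 2.1107 x 100 = 42.9%.

42.9%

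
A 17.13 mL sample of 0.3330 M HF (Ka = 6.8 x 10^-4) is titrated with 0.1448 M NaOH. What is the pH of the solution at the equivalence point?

n(HF) = 0.3330 x 0.01713 = 0.005704 mol; V(NaOH) at equivalence = 0.005704/0.1448 = 0.03939 L.
At equivalence all the acid is converted to F-; total volume = 0.01713 + 0.03939 = 0.05652 L, so [F-] = 0.005704/0.05652 = 0.1009 M.
Kb = Kw/Ka = 1.0e-14 / 6.8 x 10^-4 = 1.47e-11.
[OH^-] = sqrt(Kb x [F-]) = sqrt(1.47e-11 x 0.1009) = 1.22e-6 M.
pOH = 5.91, so pH = 14.00 - 5.91 = 8.09.

8.09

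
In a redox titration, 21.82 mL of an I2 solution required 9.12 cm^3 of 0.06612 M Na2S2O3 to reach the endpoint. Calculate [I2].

0.0138 M

n(Na2S2O3) = 0.06612 x 0.009120 = 0.0006030 mol.
From the balanced equation, 2 mol Na2S2O3 reacts with 1 mol I2, so n(I2) = 0.0006030 x 1/2 = 0.0003015 mol.
[I2] = 0.0003015 / 0.02182 L = 0.0138 M.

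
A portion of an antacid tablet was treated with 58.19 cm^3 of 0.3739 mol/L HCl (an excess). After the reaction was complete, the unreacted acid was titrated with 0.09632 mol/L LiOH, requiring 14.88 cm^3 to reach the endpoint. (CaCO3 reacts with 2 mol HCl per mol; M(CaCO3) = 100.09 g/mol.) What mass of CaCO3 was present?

1.02 g

Total n(HCl) added = 0.3739 x 0.05819 = 0.02176 mol.
n(LiOH) used = 0.09632 x 0.01488 = 0.001433 mol, which equals the excess n(HCl).
So n(HCl) consumed by the sample = 0.02176 - 0.001433 = 0.02032 mol.
n(CaCO3) = 0.02032 / 2 = 0.01016 mol.
mass = 0.01016 mol x 100.09 g/mol = 1.02 g.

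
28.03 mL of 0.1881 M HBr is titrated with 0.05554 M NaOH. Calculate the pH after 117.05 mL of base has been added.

n(acid) = 0.1881 x 0.02803 = 0.005272 mol; n(NaOH) added = 0.05554 x 0.1171 = 0.006501 mol.
Base is in excess by 0.006501 - 0.005272 = 0.001229 mol in a total volume of 0.1451 L.
[OH^-] = 0.001229/0.1451 = 0.008468 M, so pOH = 2.07 and pH = 14.00 - 2.07 = 11.93.

11.93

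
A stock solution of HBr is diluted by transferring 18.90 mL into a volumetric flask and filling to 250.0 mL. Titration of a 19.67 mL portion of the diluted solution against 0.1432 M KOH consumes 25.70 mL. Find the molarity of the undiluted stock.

n(KOH) = 0.1432 x 0.02570 = 0.003680 mol.
n(HBr) in the aliquot = 0.003680 mol.
[diluted HBr] = 0.003680 / 0.01967 = 0.1871 M.
Dilution factor = 250.0/18.90 = 13.23, so [stock] = 0.1871 x 13.23 = 2.47 M.

2.47 M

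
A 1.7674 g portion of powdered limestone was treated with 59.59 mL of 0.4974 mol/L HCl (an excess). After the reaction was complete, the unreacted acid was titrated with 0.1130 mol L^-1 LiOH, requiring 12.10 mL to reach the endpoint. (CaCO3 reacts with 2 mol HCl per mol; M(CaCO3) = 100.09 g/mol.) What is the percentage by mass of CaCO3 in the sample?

Total n(HCl) added = 0.4974 x 0.05959 = 0.02964 mol.
n(LiOH) used = 0.1130 x 0.01210 = 0.001367 mol, which equals the excess n(HCl).
So n(HCl) consumed by the sample = 0.02964 - 0.001367 = 0.02827 mol.
n(CaCO3) = 0.02827 / 2 = 0.01414 mol.
mass CaCO3 = 0.01414 x 100.09 = 1.415 g, so %CaCO3 = 1.415/1.7674 x 100 = 80.1%.

80.1%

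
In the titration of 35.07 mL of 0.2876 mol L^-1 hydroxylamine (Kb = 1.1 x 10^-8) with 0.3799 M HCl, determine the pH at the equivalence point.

n(NH2OH) = 0.2876 x 0.03507 = 0.01009 mol; V(HCl) at equivalence = 0.01009/0.3799 = 0.02655 L.
At equivalence the base is fully converted to NH3OH+; total volume = 0.06162 L, so [NH3OH+] = 0.01009/0.06162 = 0.1637 M.
Ka(NH3OH+) = Kw/Kb = 1.0e-14 / 1.1 x 10^-8 = 9.09e-7.
[H^+] = sqrt(Ka x [NH3OH+]) = sqrt(9.09e-7 x 0.1637) = 0.000386 M.
pH = -log(0.000386) = 3.41.

3.41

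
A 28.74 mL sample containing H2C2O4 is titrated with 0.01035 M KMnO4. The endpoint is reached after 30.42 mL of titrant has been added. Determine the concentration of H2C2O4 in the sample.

n(KMnO4) = 0.01035 x 0.03042 = 0.0003148 mol.
From the balanced equation, 2 mol KMnO4 reacts with 5 mol H2C2O4, so n(H2C2O4) = 0.0003148 x 5/2 = 0.0007871 mol.
[H2C2O4] = 0.0007871 / 0.02874 L = 0.0274 M.

0.0274 M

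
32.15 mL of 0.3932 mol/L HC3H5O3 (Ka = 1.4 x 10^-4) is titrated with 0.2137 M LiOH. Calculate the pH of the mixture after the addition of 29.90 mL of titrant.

Initial n(HC3H5O3) = 0.3932 x 0.03215 = 0.01264 mol.
n(LiOH) added = 0.2137 x 0.02990 = 0.006390 mol, converting that many moles of HC3H5O3 to C3H5O3-.
Remaining n(HC3H5O3) = 0.006252 mol; n(C3H5O3-) = 0.006390 mol.
By Henderson-Hasselbalch, pH = pKa + log([A^-]/[HA]) = 3.85 + log(0.006390/0.006252) = 3.85 + (+0.01) = 3.86.

3.86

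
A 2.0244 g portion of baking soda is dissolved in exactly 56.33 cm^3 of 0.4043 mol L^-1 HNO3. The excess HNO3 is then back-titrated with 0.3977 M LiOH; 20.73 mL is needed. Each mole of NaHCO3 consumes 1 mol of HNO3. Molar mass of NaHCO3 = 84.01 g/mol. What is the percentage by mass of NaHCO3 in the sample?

60.3%

Total n(HNO3) added = 0.4043 x 0.05633 = 0.02277 mol.
n(LiOH) used = 0.3977 x 0.02073 = 0.008244 mol, which equals the excess n(HNO3).
So n(HNO3) consumed by the sample = 0.02277 - 0.008244 = 0.01453 mol.
n(NaHCO3) = 0.01453 / 1 = 0.01453 mol.
mass NaHCO3 = 0.01453 x 84.01 = 1.221 g, so %NaHCO3 = 1.221/2.0244 x 100 = 60.3%.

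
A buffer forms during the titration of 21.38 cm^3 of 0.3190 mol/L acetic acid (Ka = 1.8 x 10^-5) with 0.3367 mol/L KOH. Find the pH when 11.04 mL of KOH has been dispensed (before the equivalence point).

Initial n(CH3COOH) = 0.3190 x 0.02138 = 0.006820 mol.
n(KOH) added = 0.3367 x 0.01104 = 0.003717 mol, converting that many moles of CH3COOH to CH3COO-.
Remaining n(CH3COOH) = 0.003103 mol; n(CH3COO-) = 0.003717 mol.
By Henderson-Hasselbalch, pH = pKa + log([A^-]/[HA]) = 4.74 + log(0.003717/0.003103) = 4.74 + (+0.08) = 4.82.

4.82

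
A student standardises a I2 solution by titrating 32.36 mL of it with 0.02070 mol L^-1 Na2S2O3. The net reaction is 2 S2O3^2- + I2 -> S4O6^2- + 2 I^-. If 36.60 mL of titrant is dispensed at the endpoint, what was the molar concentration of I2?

0.0117 M

n(Na2S2O3) = 0.02070 x 0.03660 = 0.0007576 mol.
From the balanced equation, 2 mol Na2S2O3 reacts with 1 mol I2, so n(I2) = 0.0007576 x 1/2 = 0.0003788 mol.
[I2] = 0.0003788 / 0.03236 L = 0.0117 M.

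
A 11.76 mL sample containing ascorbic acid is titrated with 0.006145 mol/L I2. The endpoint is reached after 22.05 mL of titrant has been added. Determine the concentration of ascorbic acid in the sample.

0.0115 M

n(I2) = 0.006145 x 0.02205 = 0.0001355 mol.
From the balanced equation, 1 mol I2 reacts with 1 mol ascorbic acid, so n(ascorbic acid) = 0.0001355 x 1/1 = 0.0001355 mol.
[ascorbic acid] = 0.0001355 / 0.01176 L = 0.0115 M.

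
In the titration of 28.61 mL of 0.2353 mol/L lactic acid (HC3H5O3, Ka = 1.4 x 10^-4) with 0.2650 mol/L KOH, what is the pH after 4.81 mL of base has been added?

Initial n(HC3H5O3) = 0.2353 x 0.02861 = 0.006732 mol.
n(KOH) added = 0.2650 x 0.004810 = 0.001275 mol, converting that many moles of HC3H5O3 to C3H5O3-.
Remaining n(HC3H5O3) = 0.005457 mol; n(C3H5O3-) = 0.001275 mol.
By Henderson-Hasselbalch, pH = pKa + log([A^-]/[HA]) = 3.85 + log(0.001275/0.005457) = 3.85 + (-0.63) = 3.22.

3.22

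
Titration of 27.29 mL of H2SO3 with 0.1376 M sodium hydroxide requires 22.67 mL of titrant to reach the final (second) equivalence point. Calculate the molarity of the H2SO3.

n(NaOH) = 0.1376 x 0.02267 = 0.003119 mol.
At the final (second) equivalence point, 2 mol OH^- react per mol H2SO3, so n(H2SO3) = 0.003119 / 2 = 0.001560 mol.
[H2SO3] = 0.001560 / 0.02729 L = 0.0572 M.

0.0572 M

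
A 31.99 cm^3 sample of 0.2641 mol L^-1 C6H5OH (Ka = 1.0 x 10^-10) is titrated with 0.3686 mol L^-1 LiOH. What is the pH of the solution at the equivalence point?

n(C6H5OH) = 0.2641 x 0.03199 = 0.008449 mol; V(LiOH) at equivalence = 0.008449/0.3686 = 0.02292 L.
At equivalence all the acid is converted to C6H5O-; total volume = 0.03199 + 0.02292 = 0.05491 L, so [C6H5O-] = 0.008449/0.05491 = 0.1539 M.
Kb = Kw/Ka = 1.0e-14 / 1.0 x 10^-10 = 0.000100.
[OH^-] = sqrt(Kb x [C6H5O-]) = sqrt(0.000100 x 0.1539) = 0.00392 M.
pOH = 2.41, so pH = 14.00 - 2.41 = 11.59.

11.59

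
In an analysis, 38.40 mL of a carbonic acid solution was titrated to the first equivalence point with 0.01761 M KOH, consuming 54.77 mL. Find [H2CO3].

0.0251 M

n(KOH) = 0.01761 x 0.05477 = 0.0009645 mol.
At the first equivalence point, 1 mol OH^- react per mol H2CO3, so n(H2CO3) = 0.0009645 / 1 = 0.0009645 mol.
[H2CO3] = 0.0009645 / 0.03840 L = 0.0251 M.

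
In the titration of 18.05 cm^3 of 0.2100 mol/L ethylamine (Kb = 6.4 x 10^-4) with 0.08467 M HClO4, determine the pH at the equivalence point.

6.01

n(C2H5NH2) = 0.2100 x 0.01805 = 0.003791 mol; V(HClO4) at equivalence = 0.003791/0.08467 = 0.04477 L.
At equivalence the base is fully converted to C2H5NH3+; total volume = 0.06282 L, so [C2H5NH3+] = 0.003791/0.06282 = 0.06034 M.
Ka(C2H5NH3+) = Kw/Kb = 1.0e-14 / 6.4 x 10^-4 = 1.56e-11.
[H^+] = sqrt(Ka x [C2H5NH3+]) = sqrt(1.56e-11 x 0.06034) = 9.71e-7 M.
pH = -log(9.71e-7) = 6.01.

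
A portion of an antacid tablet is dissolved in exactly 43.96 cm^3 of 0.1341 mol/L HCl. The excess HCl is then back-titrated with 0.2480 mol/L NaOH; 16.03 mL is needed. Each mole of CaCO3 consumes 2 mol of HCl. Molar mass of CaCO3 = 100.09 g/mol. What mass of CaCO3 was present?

0.0961 g

Total n(HCl) added = 0.1341 x 0.04396 = 0.005895 mol.
n(NaOH) used = 0.2480 x 0.01603 = 0.003975 mol, which equals the excess n(HCl).
So n(HCl) consumed by the sample = 0.005895 - 0.003975 = 0.001920 mol.
n(CaCO3) = 0.001920 / 2 = 0.0009598 mol.
mass = 0.0009598 mol x 100.09 g/mol = 0.0961 g.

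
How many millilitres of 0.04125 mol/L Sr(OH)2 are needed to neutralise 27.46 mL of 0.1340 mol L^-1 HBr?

44.6 mL

n(HBr) = 0.1340 mol/L x 0.02746 L = 0.003680 mol.
The neutralisation is 2 HBr : 1 Sr(OH)2, so n(Sr(OH)2) = 0.003680 x 1/2 = 0.001840 mol.
V(Sr(OH)2) = 0.001840 / 0.04125 = 0.04460 L = 44.6 mL.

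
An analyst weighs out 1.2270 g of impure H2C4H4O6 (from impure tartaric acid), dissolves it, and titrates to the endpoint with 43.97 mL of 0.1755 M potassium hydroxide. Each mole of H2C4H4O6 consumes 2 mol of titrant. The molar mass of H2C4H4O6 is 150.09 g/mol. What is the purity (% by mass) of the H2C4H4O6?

47.2%

n(KOH) = 0.1755 x 0.04397 = 0.007717 mol.
n(H2C4H4O6) = 0.007717 / 2 = 0.003858 mol.
mass of H2C4H4O6 = 0.003858 x 150.09 = 0.5791 g.
% purity = 0.5791 / 1.2270 x 100 = 47.2%.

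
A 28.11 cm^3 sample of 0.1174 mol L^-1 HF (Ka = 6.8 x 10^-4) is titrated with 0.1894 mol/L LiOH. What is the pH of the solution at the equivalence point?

8.01

n(HF) = 0.1174 x 0.02811 = 0.003300 mol; V(LiOH) at equivalence = 0.003300/0.1894 = 0.01742 L.
At equivalence all the acid is converted to F-; total volume = 0.02811 + 0.01742 = 0.04553 L, so [F-] = 0.003300/0.04553 = 0.07248 M.
Kb = Kw/Ka = 1.0e-14 / 6.8 x 10^-4 = 1.47e-11.
[OH^-] = sqrt(Kb x [F-]) = sqrt(1.47e-11 x 0.07248) = 1.03e-6 M.
pOH = 5.99, so pH = 14.00 - 5.99 = 8.01.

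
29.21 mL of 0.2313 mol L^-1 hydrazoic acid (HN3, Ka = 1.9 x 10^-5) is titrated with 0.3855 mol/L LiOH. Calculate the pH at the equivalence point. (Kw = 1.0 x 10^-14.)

n(HN3) = 0.2313 x 0.02921 = 0.006756 mol; V(LiOH) at equivalence = 0.006756/0.3855 = 0.01753 L.
At equivalence all the acid is converted to N3-; total volume = 0.02921 + 0.01753 = 0.04674 L, so [N3-] = 0.006756/0.04674 = 0.1446 M.
Kb = Kw/Ka = 1.0e-14 / 1.9 x 10^-5 = 5.26e-10.
[OH^-] = sqrt(Kb x [N3-]) = sqrt(5.26e-10 x 0.1446) = 8.72e-6 M.
pOH = 5.06, so pH = 14.00 - 5.06 = 8.94.

8.94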